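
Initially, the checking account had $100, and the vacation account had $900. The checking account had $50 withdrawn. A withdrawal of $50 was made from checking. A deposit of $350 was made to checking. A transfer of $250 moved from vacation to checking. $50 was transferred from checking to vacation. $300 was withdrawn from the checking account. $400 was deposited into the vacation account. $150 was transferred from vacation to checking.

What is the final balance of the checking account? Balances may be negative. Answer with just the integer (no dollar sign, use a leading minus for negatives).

Tracking account balances step by step:
Start: checking=100, vacation=900
Event 1 (withdraw 50 from checking): checking: 100 - 50 = 50. Balances: checking=50, vacation=900
Event 2 (withdraw 50 from checking): checking: 50 - 50 = 0. Balances: checking=0, vacation=900
Event 3 (deposit 350 to checking): checking: 0 + 350 = 350. Balances: checking=350, vacation=900
Event 4 (transfer 250 vacation -> checking): vacation: 900 - 250 = 650, checking: 350 + 250 = 600. Balances: checking=600, vacation=650
Event 5 (transfer 50 checking -> vacation): checking: 600 - 50 = 550, vacation: 650 + 50 = 700. Balances: checking=550, vacation=700
Event 6 (withdraw 300 from checking): checking: 550 - 300 = 250. Balances: checking=250, vacation=700
Event 7 (deposit 400 to vacation): vacation: 700 + 400 = 1100. Balances: checking=250, vacation=1100
Event 8 (transfer 150 vacation -> checking): vacation: 1100 - 150 = 950, checking: 250 + 150 = 400. Balances: checking=400, vacation=950

Final balance of checking: 400

Answer: 400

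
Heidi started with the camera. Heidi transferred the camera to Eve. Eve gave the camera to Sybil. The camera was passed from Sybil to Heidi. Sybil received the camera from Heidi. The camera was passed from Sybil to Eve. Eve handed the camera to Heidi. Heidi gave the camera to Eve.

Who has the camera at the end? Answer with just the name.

Answer: Eve

Derivation:
Tracking the camera through each event:
Start: Heidi has the camera.
After event 1: Eve has the camera.
After event 2: Sybil has the camera.
After event 3: Heidi has the camera.
After event 4: Sybil has the camera.
After event 5: Eve has the camera.
After event 6: Heidi has the camera.
After event 7: Eve has the camera.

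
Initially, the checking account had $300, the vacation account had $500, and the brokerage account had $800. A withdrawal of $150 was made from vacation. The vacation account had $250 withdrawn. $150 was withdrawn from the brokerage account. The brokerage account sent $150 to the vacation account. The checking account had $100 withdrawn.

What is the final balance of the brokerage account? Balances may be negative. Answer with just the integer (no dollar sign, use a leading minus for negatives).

Answer: 500

Derivation:
Tracking account balances step by step:
Start: checking=300, vacation=500, brokerage=800
Event 1 (withdraw 150 from vacation): vacation: 500 - 150 = 350. Balances: checking=300, vacation=350, brokerage=800
Event 2 (withdraw 250 from vacation): vacation: 350 - 250 = 100. Balances: checking=300, vacation=100, brokerage=800
Event 3 (withdraw 150 from brokerage): brokerage: 800 - 150 = 650. Balances: checking=300, vacation=100, brokerage=650
Event 4 (transfer 150 brokerage -> vacation): brokerage: 650 - 150 = 500, vacation: 100 + 150 = 250. Balances: checking=300, vacation=250, brokerage=500
Event 5 (withdraw 100 from checking): checking: 300 - 100 = 200. Balances: checking=200, vacation=250, brokerage=500

Final balance of brokerage: 500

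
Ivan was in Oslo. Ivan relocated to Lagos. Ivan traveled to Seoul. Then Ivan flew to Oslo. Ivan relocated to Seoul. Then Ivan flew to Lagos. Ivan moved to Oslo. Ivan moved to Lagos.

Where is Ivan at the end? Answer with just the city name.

Tracking Ivan's location:
Start: Ivan is in Oslo.
After move 1: Oslo -> Lagos. Ivan is in Lagos.
After move 2: Lagos -> Seoul. Ivan is in Seoul.
After move 3: Seoul -> Oslo. Ivan is in Oslo.
After move 4: Oslo -> Seoul. Ivan is in Seoul.
After move 5: Seoul -> Lagos. Ivan is in Lagos.
After move 6: Lagos -> Oslo. Ivan is in Oslo.
After move 7: Oslo -> Lagos. Ivan is in Lagos.

Answer: Lagos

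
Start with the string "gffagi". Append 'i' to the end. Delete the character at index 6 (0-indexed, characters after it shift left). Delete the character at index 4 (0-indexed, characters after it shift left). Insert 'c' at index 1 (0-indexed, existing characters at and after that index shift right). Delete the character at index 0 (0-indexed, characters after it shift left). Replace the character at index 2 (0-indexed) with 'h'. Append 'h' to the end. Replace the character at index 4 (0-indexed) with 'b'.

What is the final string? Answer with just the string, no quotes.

Applying each edit step by step:
Start: "gffagi"
Op 1 (append 'i'): "gffagi" -> "gffagii"
Op 2 (delete idx 6 = 'i'): "gffagii" -> "gffagi"
Op 3 (delete idx 4 = 'g'): "gffagi" -> "gffai"
Op 4 (insert 'c' at idx 1): "gffai" -> "gcffai"
Op 5 (delete idx 0 = 'g'): "gcffai" -> "cffai"
Op 6 (replace idx 2: 'f' -> 'h'): "cffai" -> "cfhai"
Op 7 (append 'h'): "cfhai" -> "cfhaih"
Op 8 (replace idx 4: 'i' -> 'b'): "cfhaih" -> "cfhabh"

Answer: cfhabh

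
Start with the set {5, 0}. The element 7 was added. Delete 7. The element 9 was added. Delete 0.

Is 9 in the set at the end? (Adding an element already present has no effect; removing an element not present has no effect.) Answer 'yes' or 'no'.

Answer: yes

Derivation:
Tracking the set through each operation:
Start: {0, 5}
Event 1 (add 7): added. Set: {0, 5, 7}
Event 2 (remove 7): removed. Set: {0, 5}
Event 3 (add 9): added. Set: {0, 5, 9}
Event 4 (remove 0): removed. Set: {5, 9}

Final set: {5, 9} (size 2)
9 is in the final set.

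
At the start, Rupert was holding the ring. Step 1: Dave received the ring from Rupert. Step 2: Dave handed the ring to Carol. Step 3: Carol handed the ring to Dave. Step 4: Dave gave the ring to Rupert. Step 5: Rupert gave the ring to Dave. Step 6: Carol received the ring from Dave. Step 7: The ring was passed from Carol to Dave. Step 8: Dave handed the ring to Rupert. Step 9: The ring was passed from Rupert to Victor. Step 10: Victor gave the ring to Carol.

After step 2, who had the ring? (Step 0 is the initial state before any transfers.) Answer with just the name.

Tracking the ring holder through step 2:
After step 0 (start): Rupert
After step 1: Dave
After step 2: Carol

At step 2, the holder is Carol.

Answer: Carol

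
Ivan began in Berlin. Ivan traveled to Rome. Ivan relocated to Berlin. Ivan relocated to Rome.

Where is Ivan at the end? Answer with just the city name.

Answer: Rome

Derivation:
Tracking Ivan's location:
Start: Ivan is in Berlin.
After move 1: Berlin -> Rome. Ivan is in Rome.
After move 2: Rome -> Berlin. Ivan is in Berlin.
After move 3: Berlin -> Rome. Ivan is in Rome.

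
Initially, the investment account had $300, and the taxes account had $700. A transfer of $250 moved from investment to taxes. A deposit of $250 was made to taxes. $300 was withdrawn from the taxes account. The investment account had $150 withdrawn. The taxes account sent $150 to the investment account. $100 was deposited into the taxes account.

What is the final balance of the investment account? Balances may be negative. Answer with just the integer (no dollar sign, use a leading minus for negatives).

Tracking account balances step by step:
Start: investment=300, taxes=700
Event 1 (transfer 250 investment -> taxes): investment: 300 - 250 = 50, taxes: 700 + 250 = 950. Balances: investment=50, taxes=950
Event 2 (deposit 250 to taxes): taxes: 950 + 250 = 1200. Balances: investment=50, taxes=1200
Event 3 (withdraw 300 from taxes): taxes: 1200 - 300 = 900. Balances: investment=50, taxes=900
Event 4 (withdraw 150 from investment): investment: 50 - 150 = -100. Balances: investment=-100, taxes=900
Event 5 (transfer 150 taxes -> investment): taxes: 900 - 150 = 750, investment: -100 + 150 = 50. Balances: investment=50, taxes=750
Event 6 (deposit 100 to taxes): taxes: 750 + 100 = 850. Balances: investment=50, taxes=850

Final balance of investment: 50

Answer: 50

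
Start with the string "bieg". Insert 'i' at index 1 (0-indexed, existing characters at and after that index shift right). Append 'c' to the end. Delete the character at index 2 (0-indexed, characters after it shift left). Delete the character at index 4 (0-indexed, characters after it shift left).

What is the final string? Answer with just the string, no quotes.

Applying each edit step by step:
Start: "bieg"
Op 1 (insert 'i' at idx 1): "bieg" -> "biieg"
Op 2 (append 'c'): "biieg" -> "biiegc"
Op 3 (delete idx 2 = 'i'): "biiegc" -> "biegc"
Op 4 (delete idx 4 = 'c'): "biegc" -> "bieg"

Answer: bieg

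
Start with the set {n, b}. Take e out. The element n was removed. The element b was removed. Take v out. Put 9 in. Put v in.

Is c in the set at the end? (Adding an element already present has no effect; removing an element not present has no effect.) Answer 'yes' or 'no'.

Answer: no

Derivation:
Tracking the set through each operation:
Start: {b, n}
Event 1 (remove e): not present, no change. Set: {b, n}
Event 2 (remove n): removed. Set: {b}
Event 3 (remove b): removed. Set: {}
Event 4 (remove v): not present, no change. Set: {}
Event 5 (add 9): added. Set: {9}
Event 6 (add v): added. Set: {9, v}

Final set: {9, v} (size 2)
c is NOT in the final set.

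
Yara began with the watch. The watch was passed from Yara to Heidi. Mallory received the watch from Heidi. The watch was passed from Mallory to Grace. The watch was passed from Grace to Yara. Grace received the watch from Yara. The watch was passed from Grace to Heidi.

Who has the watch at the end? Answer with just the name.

Tracking the watch through each event:
Start: Yara has the watch.
After event 1: Heidi has the watch.
After event 2: Mallory has the watch.
After event 3: Grace has the watch.
After event 4: Yara has the watch.
After event 5: Grace has the watch.
After event 6: Heidi has the watch.

Answer: Heidi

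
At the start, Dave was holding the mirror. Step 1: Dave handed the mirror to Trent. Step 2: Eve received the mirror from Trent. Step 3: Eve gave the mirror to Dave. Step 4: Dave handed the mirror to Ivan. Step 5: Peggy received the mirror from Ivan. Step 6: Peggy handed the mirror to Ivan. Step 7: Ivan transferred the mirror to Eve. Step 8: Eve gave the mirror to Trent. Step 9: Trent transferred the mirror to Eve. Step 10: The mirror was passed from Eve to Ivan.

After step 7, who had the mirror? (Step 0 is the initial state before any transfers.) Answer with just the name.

Answer: Eve

Derivation:
Tracking the mirror holder through step 7:
After step 0 (start): Dave
After step 1: Trent
After step 2: Eve
After step 3: Dave
After step 4: Ivan
After step 5: Peggy
After step 6: Ivan
After step 7: Eve

At step 7, the holder is Eve.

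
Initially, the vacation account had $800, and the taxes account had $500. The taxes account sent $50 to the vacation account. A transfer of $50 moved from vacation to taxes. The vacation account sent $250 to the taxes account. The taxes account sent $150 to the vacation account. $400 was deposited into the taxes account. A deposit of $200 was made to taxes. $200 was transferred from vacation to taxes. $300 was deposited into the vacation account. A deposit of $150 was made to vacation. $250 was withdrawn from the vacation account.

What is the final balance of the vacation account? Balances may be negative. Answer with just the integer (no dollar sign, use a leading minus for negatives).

Tracking account balances step by step:
Start: vacation=800, taxes=500
Event 1 (transfer 50 taxes -> vacation): taxes: 500 - 50 = 450, vacation: 800 + 50 = 850. Balances: vacation=850, taxes=450
Event 2 (transfer 50 vacation -> taxes): vacation: 850 - 50 = 800, taxes: 450 + 50 = 500. Balances: vacation=800, taxes=500
Event 3 (transfer 250 vacation -> taxes): vacation: 800 - 250 = 550, taxes: 500 + 250 = 750. Balances: vacation=550, taxes=750
Event 4 (transfer 150 taxes -> vacation): taxes: 750 - 150 = 600, vacation: 550 + 150 = 700. Balances: vacation=700, taxes=600
Event 5 (deposit 400 to taxes): taxes: 600 + 400 = 1000. Balances: vacation=700, taxes=1000
Event 6 (deposit 200 to taxes): taxes: 1000 + 200 = 1200. Balances: vacation=700, taxes=1200
Event 7 (transfer 200 vacation -> taxes): vacation: 700 - 200 = 500, taxes: 1200 + 200 = 1400. Balances: vacation=500, taxes=1400
Event 8 (deposit 300 to vacation): vacation: 500 + 300 = 800. Balances: vacation=800, taxes=1400
Event 9 (deposit 150 to vacation): vacation: 800 + 150 = 950. Balances: vacation=950, taxes=1400
Event 10 (withdraw 250 from vacation): vacation: 950 - 250 = 700. Balances: vacation=700, taxes=1400

Final balance of vacation: 700

Answer: 700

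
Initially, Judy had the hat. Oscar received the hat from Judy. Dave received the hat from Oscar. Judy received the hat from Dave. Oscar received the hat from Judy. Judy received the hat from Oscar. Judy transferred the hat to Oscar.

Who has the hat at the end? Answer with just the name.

Answer: Oscar

Derivation:
Tracking the hat through each event:
Start: Judy has the hat.
After event 1: Oscar has the hat.
After event 2: Dave has the hat.
After event 3: Judy has the hat.
After event 4: Oscar has the hat.
After event 5: Judy has the hat.
After event 6: Oscar has the hat.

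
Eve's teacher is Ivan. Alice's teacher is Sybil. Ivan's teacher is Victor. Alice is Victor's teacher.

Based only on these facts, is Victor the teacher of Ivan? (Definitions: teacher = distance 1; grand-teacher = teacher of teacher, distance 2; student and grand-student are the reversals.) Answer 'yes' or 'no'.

Answer: yes

Derivation:
Reconstructing the teacher chain from the given facts:
  Sybil -> Alice -> Victor -> Ivan -> Eve
(each arrow means 'teacher of the next')
Positions in the chain (0 = top):
  position of Sybil: 0
  position of Alice: 1
  position of Victor: 2
  position of Ivan: 3
  position of Eve: 4

Victor is at position 2, Ivan is at position 3; signed distance (j - i) = 1.
'teacher' requires j - i = 1. Actual distance is 1, so the relation HOLDS.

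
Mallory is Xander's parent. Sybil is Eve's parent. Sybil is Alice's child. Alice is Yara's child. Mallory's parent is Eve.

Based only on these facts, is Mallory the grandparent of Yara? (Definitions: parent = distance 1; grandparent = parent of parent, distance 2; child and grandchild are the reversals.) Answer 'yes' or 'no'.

Reconstructing the parent chain from the given facts:
  Yara -> Alice -> Sybil -> Eve -> Mallory -> Xander
(each arrow means 'parent of the next')
Positions in the chain (0 = top):
  position of Yara: 0
  position of Alice: 1
  position of Sybil: 2
  position of Eve: 3
  position of Mallory: 4
  position of Xander: 5

Mallory is at position 4, Yara is at position 0; signed distance (j - i) = -4.
'grandparent' requires j - i = 2. Actual distance is -4, so the relation does NOT hold.

Answer: no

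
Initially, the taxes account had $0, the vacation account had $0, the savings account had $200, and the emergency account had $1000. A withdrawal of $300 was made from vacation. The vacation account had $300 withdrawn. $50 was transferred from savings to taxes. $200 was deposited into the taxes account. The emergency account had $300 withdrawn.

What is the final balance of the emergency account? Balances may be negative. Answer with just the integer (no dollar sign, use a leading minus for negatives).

Answer: 700

Derivation:
Tracking account balances step by step:
Start: taxes=0, vacation=0, savings=200, emergency=1000
Event 1 (withdraw 300 from vacation): vacation: 0 - 300 = -300. Balances: taxes=0, vacation=-300, savings=200, emergency=1000
Event 2 (withdraw 300 from vacation): vacation: -300 - 300 = -600. Balances: taxes=0, vacation=-600, savings=200, emergency=1000
Event 3 (transfer 50 savings -> taxes): savings: 200 - 50 = 150, taxes: 0 + 50 = 50. Balances: taxes=50, vacation=-600, savings=150, emergency=1000
Event 4 (deposit 200 to taxes): taxes: 50 + 200 = 250. Balances: taxes=250, vacation=-600, savings=150, emergency=1000
Event 5 (withdraw 300 from emergency): emergency: 1000 - 300 = 700. Balances: taxes=250, vacation=-600, savings=150, emergency=700

Final balance of emergency: 700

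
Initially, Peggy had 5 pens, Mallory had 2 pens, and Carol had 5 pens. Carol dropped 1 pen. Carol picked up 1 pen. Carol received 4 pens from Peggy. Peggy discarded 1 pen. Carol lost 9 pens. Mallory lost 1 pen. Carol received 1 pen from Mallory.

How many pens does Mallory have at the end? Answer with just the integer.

Tracking counts step by step:
Start: Peggy=5, Mallory=2, Carol=5
Event 1 (Carol -1): Carol: 5 -> 4. State: Peggy=5, Mallory=2, Carol=4
Event 2 (Carol +1): Carol: 4 -> 5. State: Peggy=5, Mallory=2, Carol=5
Event 3 (Peggy -> Carol, 4): Peggy: 5 -> 1, Carol: 5 -> 9. State: Peggy=1, Mallory=2, Carol=9
Event 4 (Peggy -1): Peggy: 1 -> 0. State: Peggy=0, Mallory=2, Carol=9
Event 5 (Carol -9): Carol: 9 -> 0. State: Peggy=0, Mallory=2, Carol=0
Event 6 (Mallory -1): Mallory: 2 -> 1. State: Peggy=0, Mallory=1, Carol=0
Event 7 (Mallory -> Carol, 1): Mallory: 1 -> 0, Carol: 0 -> 1. State: Peggy=0, Mallory=0, Carol=1

Mallory's final count: 0

Answer: 0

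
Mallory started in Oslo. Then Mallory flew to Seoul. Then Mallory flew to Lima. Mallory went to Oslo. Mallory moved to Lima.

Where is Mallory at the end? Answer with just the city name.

Tracking Mallory's location:
Start: Mallory is in Oslo.
After move 1: Oslo -> Seoul. Mallory is in Seoul.
After move 2: Seoul -> Lima. Mallory is in Lima.
After move 3: Lima -> Oslo. Mallory is in Oslo.
After move 4: Oslo -> Lima. Mallory is in Lima.

Answer: Lima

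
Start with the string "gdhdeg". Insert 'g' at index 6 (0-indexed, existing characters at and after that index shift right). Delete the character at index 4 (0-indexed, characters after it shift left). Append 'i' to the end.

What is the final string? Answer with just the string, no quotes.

Answer: gdhdggi

Derivation:
Applying each edit step by step:
Start: "gdhdeg"
Op 1 (insert 'g' at idx 6): "gdhdeg" -> "gdhdegg"
Op 2 (delete idx 4 = 'e'): "gdhdegg" -> "gdhdgg"
Op 3 (append 'i'): "gdhdgg" -> "gdhdggi"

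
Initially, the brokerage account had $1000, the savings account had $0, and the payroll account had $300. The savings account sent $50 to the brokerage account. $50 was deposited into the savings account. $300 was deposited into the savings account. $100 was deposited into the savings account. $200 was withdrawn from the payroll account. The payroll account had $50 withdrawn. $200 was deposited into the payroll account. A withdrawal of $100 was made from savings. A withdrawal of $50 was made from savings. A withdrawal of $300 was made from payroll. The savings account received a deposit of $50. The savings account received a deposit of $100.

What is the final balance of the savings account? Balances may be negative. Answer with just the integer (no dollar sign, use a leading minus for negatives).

Tracking account balances step by step:
Start: brokerage=1000, savings=0, payroll=300
Event 1 (transfer 50 savings -> brokerage): savings: 0 - 50 = -50, brokerage: 1000 + 50 = 1050. Balances: brokerage=1050, savings=-50, payroll=300
Event 2 (deposit 50 to savings): savings: -50 + 50 = 0. Balances: brokerage=1050, savings=0, payroll=300
Event 3 (deposit 300 to savings): savings: 0 + 300 = 300. Balances: brokerage=1050, savings=300, payroll=300
Event 4 (deposit 100 to savings): savings: 300 + 100 = 400. Balances: brokerage=1050, savings=400, payroll=300
Event 5 (withdraw 200 from payroll): payroll: 300 - 200 = 100. Balances: brokerage=1050, savings=400, payroll=100
Event 6 (withdraw 50 from payroll): payroll: 100 - 50 = 50. Balances: brokerage=1050, savings=400, payroll=50
Event 7 (deposit 200 to payroll): payroll: 50 + 200 = 250. Balances: brokerage=1050, savings=400, payroll=250
Event 8 (withdraw 100 from savings): savings: 400 - 100 = 300. Balances: brokerage=1050, savings=300, payroll=250
Event 9 (withdraw 50 from savings): savings: 300 - 50 = 250. Balances: brokerage=1050, savings=250, payroll=250
Event 10 (withdraw 300 from payroll): payroll: 250 - 300 = -50. Balances: brokerage=1050, savings=250, payroll=-50
Event 11 (deposit 50 to savings): savings: 250 + 50 = 300. Balances: brokerage=1050, savings=300, payroll=-50
Event 12 (deposit 100 to savings): savings: 300 + 100 = 400. Balances: brokerage=1050, savings=400, payroll=-50

Final balance of savings: 400

Answer: 400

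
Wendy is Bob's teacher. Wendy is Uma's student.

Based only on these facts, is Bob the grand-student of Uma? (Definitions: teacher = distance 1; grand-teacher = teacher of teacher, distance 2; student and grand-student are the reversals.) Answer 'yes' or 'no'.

Reconstructing the teacher chain from the given facts:
  Uma -> Wendy -> Bob
(each arrow means 'teacher of the next')
Positions in the chain (0 = top):
  position of Uma: 0
  position of Wendy: 1
  position of Bob: 2

Bob is at position 2, Uma is at position 0; signed distance (j - i) = -2.
'grand-student' requires j - i = -2. Actual distance is -2, so the relation HOLDS.

Answer: yes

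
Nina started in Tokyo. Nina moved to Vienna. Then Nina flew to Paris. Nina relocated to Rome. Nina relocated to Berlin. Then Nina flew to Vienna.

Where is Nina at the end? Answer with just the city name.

Tracking Nina's location:
Start: Nina is in Tokyo.
After move 1: Tokyo -> Vienna. Nina is in Vienna.
After move 2: Vienna -> Paris. Nina is in Paris.
After move 3: Paris -> Rome. Nina is in Rome.
After move 4: Rome -> Berlin. Nina is in Berlin.
After move 5: Berlin -> Vienna. Nina is in Vienna.

Answer: Vienna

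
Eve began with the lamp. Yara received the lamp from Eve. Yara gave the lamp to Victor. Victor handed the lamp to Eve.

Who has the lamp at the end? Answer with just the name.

Tracking the lamp through each event:
Start: Eve has the lamp.
After event 1: Yara has the lamp.
After event 2: Victor has the lamp.
After event 3: Eve has the lamp.

Answer: Eve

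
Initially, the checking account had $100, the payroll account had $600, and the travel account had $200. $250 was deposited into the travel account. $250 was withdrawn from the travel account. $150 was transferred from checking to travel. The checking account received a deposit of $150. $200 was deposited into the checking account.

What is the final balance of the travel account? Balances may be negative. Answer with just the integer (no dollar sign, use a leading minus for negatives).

Answer: 350

Derivation:
Tracking account balances step by step:
Start: checking=100, payroll=600, travel=200
Event 1 (deposit 250 to travel): travel: 200 + 250 = 450. Balances: checking=100, payroll=600, travel=450
Event 2 (withdraw 250 from travel): travel: 450 - 250 = 200. Balances: checking=100, payroll=600, travel=200
Event 3 (transfer 150 checking -> travel): checking: 100 - 150 = -50, travel: 200 + 150 = 350. Balances: checking=-50, payroll=600, travel=350
Event 4 (deposit 150 to checking): checking: -50 + 150 = 100. Balances: checking=100, payroll=600, travel=350
Event 5 (deposit 200 to checking): checking: 100 + 200 = 300. Balances: checking=300, payroll=600, travel=350

Final balance of travel: 350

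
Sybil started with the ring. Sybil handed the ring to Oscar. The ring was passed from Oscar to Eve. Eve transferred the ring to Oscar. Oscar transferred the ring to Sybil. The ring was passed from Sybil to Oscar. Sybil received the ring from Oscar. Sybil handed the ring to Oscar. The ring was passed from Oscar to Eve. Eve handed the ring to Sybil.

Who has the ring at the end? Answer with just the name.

Tracking the ring through each event:
Start: Sybil has the ring.
After event 1: Oscar has the ring.
After event 2: Eve has the ring.
After event 3: Oscar has the ring.
After event 4: Sybil has the ring.
After event 5: Oscar has the ring.
After event 6: Sybil has the ring.
After event 7: Oscar has the ring.
After event 8: Eve has the ring.
After event 9: Sybil has the ring.

Answer: Sybil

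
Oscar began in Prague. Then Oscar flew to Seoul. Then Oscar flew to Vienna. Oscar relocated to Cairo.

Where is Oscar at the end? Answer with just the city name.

Tracking Oscar's location:
Start: Oscar is in Prague.
After move 1: Prague -> Seoul. Oscar is in Seoul.
After move 2: Seoul -> Vienna. Oscar is in Vienna.
After move 3: Vienna -> Cairo. Oscar is in Cairo.

Answer: Cairo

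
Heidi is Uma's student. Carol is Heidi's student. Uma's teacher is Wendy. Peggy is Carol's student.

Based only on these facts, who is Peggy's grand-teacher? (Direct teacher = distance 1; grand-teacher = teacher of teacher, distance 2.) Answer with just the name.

Answer: Heidi

Derivation:
Reconstructing the teacher chain from the given facts:
  Wendy -> Uma -> Heidi -> Carol -> Peggy
(each arrow means 'teacher of the next')
Positions in the chain (0 = top):
  position of Wendy: 0
  position of Uma: 1
  position of Heidi: 2
  position of Carol: 3
  position of Peggy: 4

Peggy is at position 4; the grand-teacher is 2 steps up the chain, i.e. position 2: Heidi.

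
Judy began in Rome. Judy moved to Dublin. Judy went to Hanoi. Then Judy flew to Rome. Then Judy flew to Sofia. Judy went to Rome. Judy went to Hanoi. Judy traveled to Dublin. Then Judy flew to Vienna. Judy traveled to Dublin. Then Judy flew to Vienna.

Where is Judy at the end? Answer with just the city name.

Tracking Judy's location:
Start: Judy is in Rome.
After move 1: Rome -> Dublin. Judy is in Dublin.
After move 2: Dublin -> Hanoi. Judy is in Hanoi.
After move 3: Hanoi -> Rome. Judy is in Rome.
After move 4: Rome -> Sofia. Judy is in Sofia.
After move 5: Sofia -> Rome. Judy is in Rome.
After move 6: Rome -> Hanoi. Judy is in Hanoi.
After move 7: Hanoi -> Dublin. Judy is in Dublin.
After move 8: Dublin -> Vienna. Judy is in Vienna.
After move 9: Vienna -> Dublin. Judy is in Dublin.
After move 10: Dublin -> Vienna. Judy is in Vienna.

Answer: Vienna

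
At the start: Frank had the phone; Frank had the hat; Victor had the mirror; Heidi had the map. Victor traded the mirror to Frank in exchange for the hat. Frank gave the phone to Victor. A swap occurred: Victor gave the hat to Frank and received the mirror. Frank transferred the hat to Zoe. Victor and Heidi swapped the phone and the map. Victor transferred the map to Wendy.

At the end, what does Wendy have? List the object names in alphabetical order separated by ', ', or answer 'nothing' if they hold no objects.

Answer: map

Derivation:
Tracking all object holders:
Start: phone:Frank, hat:Frank, mirror:Victor, map:Heidi
Event 1 (swap mirror<->hat: now mirror:Frank, hat:Victor). State: phone:Frank, hat:Victor, mirror:Frank, map:Heidi
Event 2 (give phone: Frank -> Victor). State: phone:Victor, hat:Victor, mirror:Frank, map:Heidi
Event 3 (swap hat<->mirror: now hat:Frank, mirror:Victor). State: phone:Victor, hat:Frank, mirror:Victor, map:Heidi
Event 4 (give hat: Frank -> Zoe). State: phone:Victor, hat:Zoe, mirror:Victor, map:Heidi
Event 5 (swap phone<->map: now phone:Heidi, map:Victor). State: phone:Heidi, hat:Zoe, mirror:Victor, map:Victor
Event 6 (give map: Victor -> Wendy). State: phone:Heidi, hat:Zoe, mirror:Victor, map:Wendy

Final state: phone:Heidi, hat:Zoe, mirror:Victor, map:Wendy
Wendy holds: map.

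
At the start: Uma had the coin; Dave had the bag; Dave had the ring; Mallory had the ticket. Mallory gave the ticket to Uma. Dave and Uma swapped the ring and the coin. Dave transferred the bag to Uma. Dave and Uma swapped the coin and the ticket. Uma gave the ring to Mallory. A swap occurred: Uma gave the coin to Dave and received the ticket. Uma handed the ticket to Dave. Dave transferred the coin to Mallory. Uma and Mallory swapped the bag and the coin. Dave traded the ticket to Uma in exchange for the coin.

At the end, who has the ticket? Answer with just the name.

Answer: Uma

Derivation:
Tracking all object holders:
Start: coin:Uma, bag:Dave, ring:Dave, ticket:Mallory
Event 1 (give ticket: Mallory -> Uma). State: coin:Uma, bag:Dave, ring:Dave, ticket:Uma
Event 2 (swap ring<->coin: now ring:Uma, coin:Dave). State: coin:Dave, bag:Dave, ring:Uma, ticket:Uma
Event 3 (give bag: Dave -> Uma). State: coin:Dave, bag:Uma, ring:Uma, ticket:Uma
Event 4 (swap coin<->ticket: now coin:Uma, ticket:Dave). State: coin:Uma, bag:Uma, ring:Uma, ticket:Dave
Event 5 (give ring: Uma -> Mallory). State: coin:Uma, bag:Uma, ring:Mallory, ticket:Dave
Event 6 (swap coin<->ticket: now coin:Dave, ticket:Uma). State: coin:Dave, bag:Uma, ring:Mallory, ticket:Uma
Event 7 (give ticket: Uma -> Dave). State: coin:Dave, bag:Uma, ring:Mallory, ticket:Dave
Event 8 (give coin: Dave -> Mallory). State: coin:Mallory, bag:Uma, ring:Mallory, ticket:Dave
Event 9 (swap bag<->coin: now bag:Mallory, coin:Uma). State: coin:Uma, bag:Mallory, ring:Mallory, ticket:Dave
Event 10 (swap ticket<->coin: now ticket:Uma, coin:Dave). State: coin:Dave, bag:Mallory, ring:Mallory, ticket:Uma

Final state: coin:Dave, bag:Mallory, ring:Mallory, ticket:Uma
The ticket is held by Uma.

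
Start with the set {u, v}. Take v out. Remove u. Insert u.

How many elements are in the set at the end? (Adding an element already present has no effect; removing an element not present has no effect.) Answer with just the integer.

Tracking the set through each operation:
Start: {u, v}
Event 1 (remove v): removed. Set: {u}
Event 2 (remove u): removed. Set: {}
Event 3 (add u): added. Set: {u}

Final set: {u} (size 1)

Answer: 1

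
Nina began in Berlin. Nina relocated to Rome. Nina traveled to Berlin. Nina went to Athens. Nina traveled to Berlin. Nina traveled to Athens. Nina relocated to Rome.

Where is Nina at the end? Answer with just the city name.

Tracking Nina's location:
Start: Nina is in Berlin.
After move 1: Berlin -> Rome. Nina is in Rome.
After move 2: Rome -> Berlin. Nina is in Berlin.
After move 3: Berlin -> Athens. Nina is in Athens.
After move 4: Athens -> Berlin. Nina is in Berlin.
After move 5: Berlin -> Athens. Nina is in Athens.
After move 6: Athens -> Rome. Nina is in Rome.

Answer: Rome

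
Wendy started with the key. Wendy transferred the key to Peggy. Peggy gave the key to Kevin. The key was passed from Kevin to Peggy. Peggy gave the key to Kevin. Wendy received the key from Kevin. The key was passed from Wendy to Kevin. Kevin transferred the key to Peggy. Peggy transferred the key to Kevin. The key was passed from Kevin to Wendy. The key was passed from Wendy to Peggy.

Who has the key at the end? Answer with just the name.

Answer: Peggy

Derivation:
Tracking the key through each event:
Start: Wendy has the key.
After event 1: Peggy has the key.
After event 2: Kevin has the key.
After event 3: Peggy has the key.
After event 4: Kevin has the key.
After event 5: Wendy has the key.
After event 6: Kevin has the key.
After event 7: Peggy has the key.
After event 8: Kevin has the key.
After event 9: Wendy has the key.
After event 10: Peggy has the key.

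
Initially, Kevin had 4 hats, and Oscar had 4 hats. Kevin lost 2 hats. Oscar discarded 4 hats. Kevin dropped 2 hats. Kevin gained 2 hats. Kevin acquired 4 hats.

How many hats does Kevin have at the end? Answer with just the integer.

Tracking counts step by step:
Start: Kevin=4, Oscar=4
Event 1 (Kevin -2): Kevin: 4 -> 2. State: Kevin=2, Oscar=4
Event 2 (Oscar -4): Oscar: 4 -> 0. State: Kevin=2, Oscar=0
Event 3 (Kevin -2): Kevin: 2 -> 0. State: Kevin=0, Oscar=0
Event 4 (Kevin +2): Kevin: 0 -> 2. State: Kevin=2, Oscar=0
Event 5 (Kevin +4): Kevin: 2 -> 6. State: Kevin=6, Oscar=0

Kevin's final count: 6

Answer: 6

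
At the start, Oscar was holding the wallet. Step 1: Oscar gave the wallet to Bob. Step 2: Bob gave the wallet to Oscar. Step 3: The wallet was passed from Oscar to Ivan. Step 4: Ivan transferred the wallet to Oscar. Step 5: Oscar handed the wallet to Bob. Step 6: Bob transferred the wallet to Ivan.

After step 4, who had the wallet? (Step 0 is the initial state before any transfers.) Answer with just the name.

Tracking the wallet holder through step 4:
After step 0 (start): Oscar
After step 1: Bob
After step 2: Oscar
After step 3: Ivan
After step 4: Oscar

At step 4, the holder is Oscar.

Answer: Oscar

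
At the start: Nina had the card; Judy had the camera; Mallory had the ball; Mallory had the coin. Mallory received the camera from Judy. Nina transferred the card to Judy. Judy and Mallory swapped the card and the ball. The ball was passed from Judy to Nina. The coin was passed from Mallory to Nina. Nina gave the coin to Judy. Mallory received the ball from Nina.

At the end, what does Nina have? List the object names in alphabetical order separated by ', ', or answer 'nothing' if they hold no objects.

Answer: nothing

Derivation:
Tracking all object holders:
Start: card:Nina, camera:Judy, ball:Mallory, coin:Mallory
Event 1 (give camera: Judy -> Mallory). State: card:Nina, camera:Mallory, ball:Mallory, coin:Mallory
Event 2 (give card: Nina -> Judy). State: card:Judy, camera:Mallory, ball:Mallory, coin:Mallory
Event 3 (swap card<->ball: now card:Mallory, ball:Judy). State: card:Mallory, camera:Mallory, ball:Judy, coin:Mallory
Event 4 (give ball: Judy -> Nina). State: card:Mallory, camera:Mallory, ball:Nina, coin:Mallory
Event 5 (give coin: Mallory -> Nina). State: card:Mallory, camera:Mallory, ball:Nina, coin:Nina
Event 6 (give coin: Nina -> Judy). State: card:Mallory, camera:Mallory, ball:Nina, coin:Judy
Event 7 (give ball: Nina -> Mallory). State: card:Mallory, camera:Mallory, ball:Mallory, coin:Judy

Final state: card:Mallory, camera:Mallory, ball:Mallory, coin:Judy
Nina holds: (nothing).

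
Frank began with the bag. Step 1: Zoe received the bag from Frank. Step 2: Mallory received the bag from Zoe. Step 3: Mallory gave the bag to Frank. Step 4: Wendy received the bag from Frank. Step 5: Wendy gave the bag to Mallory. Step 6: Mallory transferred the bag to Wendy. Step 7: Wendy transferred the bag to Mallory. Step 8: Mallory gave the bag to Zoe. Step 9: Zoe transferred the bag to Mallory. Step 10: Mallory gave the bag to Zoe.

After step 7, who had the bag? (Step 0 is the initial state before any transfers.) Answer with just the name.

Tracking the bag holder through step 7:
After step 0 (start): Frank
After step 1: Zoe
After step 2: Mallory
After step 3: Frank
After step 4: Wendy
After step 5: Mallory
After step 6: Wendy
After step 7: Mallory

At step 7, the holder is Mallory.

Answer: Mallory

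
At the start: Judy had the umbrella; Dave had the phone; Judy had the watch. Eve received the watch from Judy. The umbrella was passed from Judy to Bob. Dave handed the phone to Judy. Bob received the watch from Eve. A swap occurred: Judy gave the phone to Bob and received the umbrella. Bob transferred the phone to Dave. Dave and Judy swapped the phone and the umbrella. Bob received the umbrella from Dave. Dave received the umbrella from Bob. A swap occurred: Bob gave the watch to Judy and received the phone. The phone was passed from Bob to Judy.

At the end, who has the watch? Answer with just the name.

Tracking all object holders:
Start: umbrella:Judy, phone:Dave, watch:Judy
Event 1 (give watch: Judy -> Eve). State: umbrella:Judy, phone:Dave, watch:Eve
Event 2 (give umbrella: Judy -> Bob). State: umbrella:Bob, phone:Dave, watch:Eve
Event 3 (give phone: Dave -> Judy). State: umbrella:Bob, phone:Judy, watch:Eve
Event 4 (give watch: Eve -> Bob). State: umbrella:Bob, phone:Judy, watch:Bob
Event 5 (swap phone<->umbrella: now phone:Bob, umbrella:Judy). State: umbrella:Judy, phone:Bob, watch:Bob
Event 6 (give phone: Bob -> Dave). State: umbrella:Judy, phone:Dave, watch:Bob
Event 7 (swap phone<->umbrella: now phone:Judy, umbrella:Dave). State: umbrella:Dave, phone:Judy, watch:Bob
Event 8 (give umbrella: Dave -> Bob). State: umbrella:Bob, phone:Judy, watch:Bob
Event 9 (give umbrella: Bob -> Dave). State: umbrella:Dave, phone:Judy, watch:Bob
Event 10 (swap watch<->phone: now watch:Judy, phone:Bob). State: umbrella:Dave, phone:Bob, watch:Judy
Event 11 (give phone: Bob -> Judy). State: umbrella:Dave, phone:Judy, watch:Judy

Final state: umbrella:Dave, phone:Judy, watch:Judy
The watch is held by Judy.

Answer: Judy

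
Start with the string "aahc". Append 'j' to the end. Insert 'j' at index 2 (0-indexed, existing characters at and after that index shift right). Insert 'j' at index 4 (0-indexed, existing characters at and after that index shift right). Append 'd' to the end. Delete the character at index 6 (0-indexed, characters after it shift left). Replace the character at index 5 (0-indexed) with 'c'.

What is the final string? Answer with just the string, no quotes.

Answer: aajhjcd

Derivation:
Applying each edit step by step:
Start: "aahc"
Op 1 (append 'j'): "aahc" -> "aahcj"
Op 2 (insert 'j' at idx 2): "aahcj" -> "aajhcj"
Op 3 (insert 'j' at idx 4): "aajhcj" -> "aajhjcj"
Op 4 (append 'd'): "aajhjcj" -> "aajhjcjd"
Op 5 (delete idx 6 = 'j'): "aajhjcjd" -> "aajhjcd"
Op 6 (replace idx 5: 'c' -> 'c'): "aajhjcd" -> "aajhjcd"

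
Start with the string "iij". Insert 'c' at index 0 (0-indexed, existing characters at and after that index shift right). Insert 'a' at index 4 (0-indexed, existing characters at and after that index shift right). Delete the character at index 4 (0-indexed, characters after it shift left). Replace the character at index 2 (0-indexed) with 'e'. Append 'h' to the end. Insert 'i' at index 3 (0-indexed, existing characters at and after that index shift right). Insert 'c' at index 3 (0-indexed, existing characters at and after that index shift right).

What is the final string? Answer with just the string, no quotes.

Answer: ciecijh

Derivation:
Applying each edit step by step:
Start: "iij"
Op 1 (insert 'c' at idx 0): "iij" -> "ciij"
Op 2 (insert 'a' at idx 4): "ciij" -> "ciija"
Op 3 (delete idx 4 = 'a'): "ciija" -> "ciij"
Op 4 (replace idx 2: 'i' -> 'e'): "ciij" -> "ciej"
Op 5 (append 'h'): "ciej" -> "ciejh"
Op 6 (insert 'i' at idx 3): "ciejh" -> "cieijh"
Op 7 (insert 'c' at idx 3): "cieijh" -> "ciecijh"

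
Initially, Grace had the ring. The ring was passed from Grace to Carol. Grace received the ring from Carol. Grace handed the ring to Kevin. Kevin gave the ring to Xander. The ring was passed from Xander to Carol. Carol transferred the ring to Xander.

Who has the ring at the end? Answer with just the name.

Tracking the ring through each event:
Start: Grace has the ring.
After event 1: Carol has the ring.
After event 2: Grace has the ring.
After event 3: Kevin has the ring.
After event 4: Xander has the ring.
After event 5: Carol has the ring.
After event 6: Xander has the ring.

Answer: Xander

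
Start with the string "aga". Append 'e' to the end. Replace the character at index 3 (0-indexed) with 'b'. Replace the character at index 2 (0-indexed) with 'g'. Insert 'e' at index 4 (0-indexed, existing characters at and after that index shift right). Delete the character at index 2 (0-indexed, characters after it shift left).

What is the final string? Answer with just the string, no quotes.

Answer: agbe

Derivation:
Applying each edit step by step:
Start: "aga"
Op 1 (append 'e'): "aga" -> "agae"
Op 2 (replace idx 3: 'e' -> 'b'): "agae" -> "agab"
Op 3 (replace idx 2: 'a' -> 'g'): "agab" -> "aggb"
Op 4 (insert 'e' at idx 4): "aggb" -> "aggbe"
Op 5 (delete idx 2 = 'g'): "aggbe" -> "agbe"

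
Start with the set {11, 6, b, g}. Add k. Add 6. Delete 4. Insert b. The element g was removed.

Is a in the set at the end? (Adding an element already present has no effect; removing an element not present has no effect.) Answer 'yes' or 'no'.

Answer: no

Derivation:
Tracking the set through each operation:
Start: {11, 6, b, g}
Event 1 (add k): added. Set: {11, 6, b, g, k}
Event 2 (add 6): already present, no change. Set: {11, 6, b, g, k}
Event 3 (remove 4): not present, no change. Set: {11, 6, b, g, k}
Event 4 (add b): already present, no change. Set: {11, 6, b, g, k}
Event 5 (remove g): removed. Set: {11, 6, b, k}

Final set: {11, 6, b, k} (size 4)
a is NOT in the final set.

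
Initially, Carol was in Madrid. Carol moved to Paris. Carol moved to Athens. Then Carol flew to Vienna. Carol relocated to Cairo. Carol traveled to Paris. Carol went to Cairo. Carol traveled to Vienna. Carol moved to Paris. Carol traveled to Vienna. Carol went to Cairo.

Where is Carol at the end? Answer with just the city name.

Answer: Cairo

Derivation:
Tracking Carol's location:
Start: Carol is in Madrid.
After move 1: Madrid -> Paris. Carol is in Paris.
After move 2: Paris -> Athens. Carol is in Athens.
After move 3: Athens -> Vienna. Carol is in Vienna.
After move 4: Vienna -> Cairo. Carol is in Cairo.
After move 5: Cairo -> Paris. Carol is in Paris.
After move 6: Paris -> Cairo. Carol is in Cairo.
After move 7: Cairo -> Vienna. Carol is in Vienna.
After move 8: Vienna -> Paris. Carol is in Paris.
After move 9: Paris -> Vienna. Carol is in Vienna.
After move 10: Vienna -> Cairo. Carol is in Cairo.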